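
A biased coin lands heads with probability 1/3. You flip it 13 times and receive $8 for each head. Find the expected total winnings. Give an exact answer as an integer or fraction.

E[#heads] = 13·1/3 = 13/3 (linearity over flips).
E[winnings] = 8·13/3 = 104/3.

104/3 dollars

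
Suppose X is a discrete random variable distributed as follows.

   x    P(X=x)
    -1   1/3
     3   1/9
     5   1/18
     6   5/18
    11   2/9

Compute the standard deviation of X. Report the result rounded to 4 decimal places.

E[X] = 79/18, E[X²] = 713/18
Var(X) = E[X²] − (E[X])² = 713/18 − 6241/324 = 6593/324
SD(X) = √(6593/324) ≈ 4.5110

4.5110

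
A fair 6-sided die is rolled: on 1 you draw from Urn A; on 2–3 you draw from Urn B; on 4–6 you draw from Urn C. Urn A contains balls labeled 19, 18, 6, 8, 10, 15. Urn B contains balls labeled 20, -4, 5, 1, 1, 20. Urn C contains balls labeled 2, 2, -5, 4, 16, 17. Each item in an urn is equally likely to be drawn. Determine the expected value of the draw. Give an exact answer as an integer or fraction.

E[X | Urn A] = (19 + 18 + 6 + 8 + 10 + 15)/6 = 38/3
E[X | Urn B] = (20 − 4 + 5 + 1 + 1 + 20)/6 = 43/6
E[X | Urn C] = (2 + 2 − 5 + 4 + 16 + 17)/6 = 6
E[X] = (1/6)·38/3 + (1/3)·43/6 + (1/2)·6 = 15/2

15/2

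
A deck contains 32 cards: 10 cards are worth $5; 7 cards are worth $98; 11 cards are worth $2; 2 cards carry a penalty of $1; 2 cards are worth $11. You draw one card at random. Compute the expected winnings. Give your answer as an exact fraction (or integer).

E[payout] = (10/32)·5 + (7/32)·98 + (11/32)·2 + (2/32)·(-1) + (2/32)·11 = 389/16

389/16 dollars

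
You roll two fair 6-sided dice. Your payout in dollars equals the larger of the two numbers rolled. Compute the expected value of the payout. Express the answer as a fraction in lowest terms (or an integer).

Distribution of the larger of the two numbers rolled: 1 w.p. 1/36, 2 w.p. 1/12, 3 w.p. 5/36, 4 w.p. 7/36, 5 w.p. 1/4, 6 w.p. 11/36
E[payout] = (1/36)·1 + (1/12)·2 + (5/36)·3 + (7/36)·4 + (1/4)·5 + (11/36)·6 = 161/36

161/36 dollars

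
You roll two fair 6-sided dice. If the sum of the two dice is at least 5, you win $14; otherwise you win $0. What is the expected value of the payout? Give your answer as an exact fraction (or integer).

E[payout] = (1/6)·0 + (5/6)·14 = 35/3

35/3 dollars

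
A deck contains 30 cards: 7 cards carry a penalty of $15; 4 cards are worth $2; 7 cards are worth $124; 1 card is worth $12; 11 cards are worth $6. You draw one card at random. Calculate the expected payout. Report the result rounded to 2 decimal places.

E[payout] = (7/30)·(-15) + (4/30)·2 + (7/30)·124 + (1/30)·12 + (11/30)·6 = 283/10
≈ $28.30

$28.30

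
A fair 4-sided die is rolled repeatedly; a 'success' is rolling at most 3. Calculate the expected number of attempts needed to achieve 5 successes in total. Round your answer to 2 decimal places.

6.67

By linearity (sum of 5 independent geometric waits), E[trials] = 5/p = 5/(3/4) = 20/3.
≈ 6.67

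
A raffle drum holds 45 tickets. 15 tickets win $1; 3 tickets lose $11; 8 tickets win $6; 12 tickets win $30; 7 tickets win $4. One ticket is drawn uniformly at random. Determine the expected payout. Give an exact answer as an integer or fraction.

418/45 dollars

E[payout] = (15/45)·1 + (3/45)·(-11) + (8/45)·6 + (12/45)·30 + (7/45)·4 = 418/45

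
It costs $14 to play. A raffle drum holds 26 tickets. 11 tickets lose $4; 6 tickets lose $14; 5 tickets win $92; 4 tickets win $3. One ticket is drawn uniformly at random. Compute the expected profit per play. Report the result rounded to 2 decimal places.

E[payout] = (11/26)·(-4) + (6/26)·(-14) + (5/26)·92 + (4/26)·3 = 172/13
Expected profit = 172/13 − 14 = -10/13 ≈ -$0.77

-$0.77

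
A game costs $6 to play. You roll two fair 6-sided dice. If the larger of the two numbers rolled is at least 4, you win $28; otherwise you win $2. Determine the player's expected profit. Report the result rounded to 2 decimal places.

E[payout] = (1/4)·2 + (3/4)·28 = 43/2
Expected profit = 43/2 − 6 = 31/2 ≈ $15.50

$15.50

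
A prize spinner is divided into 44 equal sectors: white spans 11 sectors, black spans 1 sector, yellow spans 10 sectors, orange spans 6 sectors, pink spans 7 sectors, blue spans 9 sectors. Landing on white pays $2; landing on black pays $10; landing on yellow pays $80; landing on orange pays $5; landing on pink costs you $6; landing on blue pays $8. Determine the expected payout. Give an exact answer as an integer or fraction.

E[payout] = (11/44)·2 + (1/44)·10 + (10/44)·80 + (6/44)·5 + (7/44)·(-6) + (9/44)·8 = 223/11

223/11 dollars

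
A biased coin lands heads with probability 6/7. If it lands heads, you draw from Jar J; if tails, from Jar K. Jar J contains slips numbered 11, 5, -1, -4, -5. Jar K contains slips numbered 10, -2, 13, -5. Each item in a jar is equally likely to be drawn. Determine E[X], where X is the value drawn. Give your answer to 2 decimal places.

E[X | Jar J] = (11 + 5 − 1 − 4 − 5)/5 = 6/5
E[X | Jar K] = (10 − 2 + 13 − 5)/4 = 4
E[X] = (6/7)·6/5 + (1/7)·4 = 8/5 ≈ 1.60

1.60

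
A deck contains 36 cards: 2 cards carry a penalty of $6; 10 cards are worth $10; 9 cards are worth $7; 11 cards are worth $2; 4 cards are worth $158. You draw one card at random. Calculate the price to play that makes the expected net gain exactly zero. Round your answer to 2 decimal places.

E[payout] = (2/36)·(-6) + (10/36)·10 + (9/36)·7 + (11/36)·2 + (4/36)·158 = 805/36
Fair fee = E[payout] = 805/36 ≈ $22.36

$22.36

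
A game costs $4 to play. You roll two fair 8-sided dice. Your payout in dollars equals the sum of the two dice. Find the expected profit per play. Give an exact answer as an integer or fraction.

Distribution of the sum of the two dice: 2 w.p. 1/64, 3 w.p. 1/32, 4 w.p. 3/64, 5 w.p. 1/16, 6 w.p. 5/64, 7 w.p. 3/32, …
E[payout] = (1/64)·2 + (1/32)·3 + (3/64)·4 + (1/16)·5 + (5/64)·6 + (3/32)·7 + (7/64)·8 + (1/8)·9 + (7/64)·10 + (3/32)·11 + (5/64)·12 + (1/16)·13 + (3/64)·14 + (1/32)·15 + (1/64)·16 = 9
Expected profit = 9 − 4 = 5

$5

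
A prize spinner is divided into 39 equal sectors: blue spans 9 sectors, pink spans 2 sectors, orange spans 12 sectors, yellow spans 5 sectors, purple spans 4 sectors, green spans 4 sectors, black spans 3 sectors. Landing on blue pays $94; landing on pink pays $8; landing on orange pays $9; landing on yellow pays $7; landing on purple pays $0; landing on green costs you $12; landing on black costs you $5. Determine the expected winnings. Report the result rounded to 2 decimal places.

E[payout] = (9/39)·94 + (2/39)·8 + (12/39)·9 + (5/39)·7 + (4/39)·0 + (4/39)·(-12) + (3/39)·(-5) = 314/13
≈ $24.15

$24.15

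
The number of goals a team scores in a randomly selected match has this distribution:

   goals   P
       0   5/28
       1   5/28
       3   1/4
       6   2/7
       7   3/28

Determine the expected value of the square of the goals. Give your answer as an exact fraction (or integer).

E[X²] = (5/28)·0 + (5/28)·1 + (1/4)·9 + (2/7)·36 + (3/28)·49
     = 503/28

503/28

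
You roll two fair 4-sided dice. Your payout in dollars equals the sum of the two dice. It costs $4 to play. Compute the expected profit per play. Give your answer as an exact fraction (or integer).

Distribution of the sum of the two dice: 2 w.p. 1/16, 3 w.p. 1/8, 4 w.p. 3/16, 5 w.p. 1/4, 6 w.p. 3/16, 7 w.p. 1/8, …
E[payout] = (1/16)·2 + (1/8)·3 + (3/16)·4 + (1/4)·5 + (3/16)·6 + (1/8)·7 + (1/16)·8 = 5
Expected profit = 5 − 4 = 1

$1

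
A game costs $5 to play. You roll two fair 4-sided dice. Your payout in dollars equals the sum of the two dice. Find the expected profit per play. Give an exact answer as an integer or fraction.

Distribution of the sum of the two dice: 2 w.p. 1/16, 3 w.p. 1/8, 4 w.p. 3/16, 5 w.p. 1/4, 6 w.p. 3/16, 7 w.p. 1/8, …
E[payout] = (1/16)·2 + (1/8)·3 + (3/16)·4 + (1/4)·5 + (3/16)·6 + (1/8)·7 + (1/16)·8 = 5
Expected profit = 5 − 5 = 0

$0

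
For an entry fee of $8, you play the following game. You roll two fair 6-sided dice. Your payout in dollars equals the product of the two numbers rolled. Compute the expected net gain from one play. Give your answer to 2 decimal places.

$4.25

Distribution of the product of the two numbers rolled: 1 w.p. 1/36, 2 w.p. 1/18, 3 w.p. 1/18, 4 w.p. 1/12, 5 w.p. 1/18, 6 w.p. 1/9, …
E[payout] = (1/36)·1 + (1/18)·2 + (1/18)·3 + (1/12)·4 + (1/18)·5 + (1/9)·6 + (1/18)·8 + (1/36)·9 + (1/18)·10 + (1/9)·12 + (1/18)·15 + (1/36)·16 + (1/18)·18 + (1/18)·20 + (1/18)·24 + (1/36)·25 + (1/18)·30 + (1/36)·36 = 49/4
Expected profit = 49/4 − 8 = 17/4 ≈ $4.25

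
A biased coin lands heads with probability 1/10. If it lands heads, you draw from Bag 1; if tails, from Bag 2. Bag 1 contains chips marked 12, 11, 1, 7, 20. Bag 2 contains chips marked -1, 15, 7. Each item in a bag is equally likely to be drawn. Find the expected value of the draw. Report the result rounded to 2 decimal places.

7.32

E[X | Bag 1] = (12 + 11 + 1 + 7 + 20)/5 = 51/5
E[X | Bag 2] = (-1 + 15 + 7)/3 = 7
E[X] = (1/10)·51/5 + (9/10)·7 = 183/25 ≈ 7.32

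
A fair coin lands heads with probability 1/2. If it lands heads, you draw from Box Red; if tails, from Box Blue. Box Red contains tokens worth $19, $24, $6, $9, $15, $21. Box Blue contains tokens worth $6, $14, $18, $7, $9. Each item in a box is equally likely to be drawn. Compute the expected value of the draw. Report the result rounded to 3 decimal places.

E[X | Box Red] = (19 + 24 + 6 + 9 + 15 + 21)/6 = 47/3
E[X | Box Blue] = (6 + 14 + 18 + 7 + 9)/5 = 54/5
E[X] = (1/2)·47/3 + (1/2)·54/5 = 397/30 ≈ 13.233

$13.233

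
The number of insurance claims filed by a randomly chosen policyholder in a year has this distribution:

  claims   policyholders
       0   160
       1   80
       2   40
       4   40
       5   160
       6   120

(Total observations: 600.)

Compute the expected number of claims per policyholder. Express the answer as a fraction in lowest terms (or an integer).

46/15

Total = 600, so P(claims=0) = 160/600, etc.
E[X] = (4/15)·0 + (2/15)·1 + (1/15)·2 + (1/15)·4 + (4/15)·5 + (1/5)·6
     = 46/15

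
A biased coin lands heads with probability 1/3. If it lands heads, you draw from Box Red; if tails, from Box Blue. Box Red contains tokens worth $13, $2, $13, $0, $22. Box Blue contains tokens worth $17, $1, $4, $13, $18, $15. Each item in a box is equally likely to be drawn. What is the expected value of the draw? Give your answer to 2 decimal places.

E[X | Box Red] = (13 + 2 + 13 + 0 + 22)/5 = 10
E[X | Box Blue] = (17 + 1 + 4 + 13 + 18 + 15)/6 = 34/3
E[X] = (1/3)·10 + (2/3)·34/3 = 98/9 ≈ 10.89

$10.89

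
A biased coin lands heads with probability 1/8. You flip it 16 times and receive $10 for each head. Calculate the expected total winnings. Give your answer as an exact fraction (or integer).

$20

E[#heads] = 16·1/8 = 2 (linearity over flips).
E[winnings] = 10·2 = 20.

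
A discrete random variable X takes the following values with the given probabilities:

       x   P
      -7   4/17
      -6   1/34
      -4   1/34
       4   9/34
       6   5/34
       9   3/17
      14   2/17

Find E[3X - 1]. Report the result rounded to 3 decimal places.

E[3x-1] = (4/17)·(-22) + (1/34)·(-19) + (1/34)·(-13) + (9/34)·11 + (5/34)·17 + (3/17)·26 + (2/17)·41
     = 148/17 ≈ 8.706

8.706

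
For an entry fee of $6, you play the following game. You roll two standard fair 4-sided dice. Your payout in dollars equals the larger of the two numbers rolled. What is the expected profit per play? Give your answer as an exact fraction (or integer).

-23/8 dollars

Distribution of the larger of the two numbers rolled: 1 w.p. 1/16, 2 w.p. 3/16, 3 w.p. 5/16, 4 w.p. 7/16
E[payout] = (1/16)·1 + (3/16)·2 + (5/16)·3 + (7/16)·4 = 25/8
Expected profit = 25/8 − 6 = -23/8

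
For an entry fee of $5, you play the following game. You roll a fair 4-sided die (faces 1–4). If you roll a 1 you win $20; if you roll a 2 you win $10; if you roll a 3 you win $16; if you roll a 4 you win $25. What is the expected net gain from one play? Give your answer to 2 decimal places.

E[payout] = (1/4)·10 + (1/4)·16 + (1/4)·20 + (1/4)·25 = 71/4
Expected profit = 71/4 − 5 = 51/4 ≈ $12.75

$12.75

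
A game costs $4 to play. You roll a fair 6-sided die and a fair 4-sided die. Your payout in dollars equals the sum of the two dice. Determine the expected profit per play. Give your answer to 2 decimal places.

Distribution of the sum of the two dice: 2 w.p. 1/24, 3 w.p. 1/12, 4 w.p. 1/8, 5 w.p. 1/6, 6 w.p. 1/6, 7 w.p. 1/6, …
E[payout] = (1/24)·2 + (1/12)·3 + (1/8)·4 + (1/6)·5 + (1/6)·6 + (1/6)·7 + (1/8)·8 + (1/12)·9 + (1/24)·10 = 6
Expected profit = 6 − 4 = 2 ≈ $2.00

$2.00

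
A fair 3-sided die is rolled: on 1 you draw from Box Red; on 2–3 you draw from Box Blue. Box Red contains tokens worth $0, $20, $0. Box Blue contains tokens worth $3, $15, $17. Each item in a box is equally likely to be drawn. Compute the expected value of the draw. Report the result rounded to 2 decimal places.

E[X | Box Red] = (0 + 20 + 0)/3 = 20/3
E[X | Box Blue] = (3 + 15 + 17)/3 = 35/3
E[X] = (1/3)·20/3 + (2/3)·35/3 = 10 ≈ 10.00

$10.00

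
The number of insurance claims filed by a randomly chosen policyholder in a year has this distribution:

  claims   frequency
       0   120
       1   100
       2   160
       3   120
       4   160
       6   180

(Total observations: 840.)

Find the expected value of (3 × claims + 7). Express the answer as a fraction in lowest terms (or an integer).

Total = 840, so P(claims=0) = 120/840, etc.
E[3x+7] = (1/7)·7 + (5/42)·10 + (4/21)·13 + (1/7)·16 + (4/21)·19 + (3/14)·25
     = 223/14

223/14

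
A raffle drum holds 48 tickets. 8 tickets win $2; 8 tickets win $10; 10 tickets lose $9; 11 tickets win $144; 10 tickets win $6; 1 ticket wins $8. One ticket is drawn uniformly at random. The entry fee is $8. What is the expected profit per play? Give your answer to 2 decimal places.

$26.54

E[payout] = (8/48)·2 + (8/48)·10 + (10/48)·(-9) + (11/48)·144 + (10/48)·6 + (1/48)·8 = 829/24
Expected profit = 829/24 − 8 = 637/24 ≈ $26.54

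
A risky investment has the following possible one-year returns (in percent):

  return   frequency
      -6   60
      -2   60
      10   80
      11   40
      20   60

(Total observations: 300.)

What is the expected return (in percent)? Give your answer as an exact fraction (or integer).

Total = 300, so P(return=-6) = 60/300, etc.
E[X] = (1/5)·(-6) + (1/5)·(-2) + (4/15)·10 + (2/15)·11 + (1/5)·20
     = 98/15

98/15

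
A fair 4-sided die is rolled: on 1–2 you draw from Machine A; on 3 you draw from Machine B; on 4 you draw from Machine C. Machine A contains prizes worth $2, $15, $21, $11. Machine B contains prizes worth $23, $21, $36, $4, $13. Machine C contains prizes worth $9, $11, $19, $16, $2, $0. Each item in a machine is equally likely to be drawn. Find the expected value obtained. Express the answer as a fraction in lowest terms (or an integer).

267/20 dollars

E[X | Machine A] = (2 + 15 + 21 + 11)/4 = 49/4
E[X | Machine B] = (23 + 21 + 36 + 4 + 13)/5 = 97/5
E[X | Machine C] = (9 + 11 + 19 + 16 + 2 + 0)/6 = 19/2
E[X] = (1/2)·49/4 + (1/4)·97/5 + (1/4)·19/2 = 267/20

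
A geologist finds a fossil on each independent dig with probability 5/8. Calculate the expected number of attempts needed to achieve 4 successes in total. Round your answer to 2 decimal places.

6.40

By linearity (sum of 4 independent geometric waits), E[trials] = 4/p = 4/(5/8) = 32/5.
≈ 6.40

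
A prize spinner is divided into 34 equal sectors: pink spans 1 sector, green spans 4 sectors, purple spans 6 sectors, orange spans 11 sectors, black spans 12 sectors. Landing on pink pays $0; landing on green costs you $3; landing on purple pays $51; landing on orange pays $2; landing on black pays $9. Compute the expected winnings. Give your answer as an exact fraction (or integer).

212/17 dollars

E[payout] = (1/34)·0 + (4/34)·(-3) + (6/34)·51 + (11/34)·2 + (12/34)·9 = 212/17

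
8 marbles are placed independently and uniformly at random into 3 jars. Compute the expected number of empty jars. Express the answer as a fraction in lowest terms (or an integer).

Let Xⱼ=1 if jar j is empty. P(Xⱼ=1) = ((3-1)/3)^8 = 256/6561.
By linearity, E[#empty] = 3·256/6561 = 256/2187.

256/2187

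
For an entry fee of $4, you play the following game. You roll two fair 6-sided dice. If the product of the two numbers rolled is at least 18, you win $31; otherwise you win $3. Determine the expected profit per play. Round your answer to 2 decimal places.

E[payout] = (13/18)·3 + (5/18)·31 = 97/9
Expected profit = 97/9 − 4 = 61/9 ≈ $6.78

$6.78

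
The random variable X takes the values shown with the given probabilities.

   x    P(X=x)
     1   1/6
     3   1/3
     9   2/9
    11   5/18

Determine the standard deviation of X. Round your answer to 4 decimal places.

E[X] = 56/9, E[X²] = 493/9
Var(X) = E[X²] − (E[X])² = 493/9 − 3136/81 = 1301/81
SD(X) = √(1301/81) ≈ 4.0077

4.0077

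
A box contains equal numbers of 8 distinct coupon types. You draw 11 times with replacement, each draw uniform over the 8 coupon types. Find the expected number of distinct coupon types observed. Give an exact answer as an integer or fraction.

6612607849/1073741824

Let Xⱼ=1 if type j appears at least once. P(Xⱼ=1) = 1 − ((8−1)/8)^11 = 6612607849/8589934592.
E[#distinct] = 8·6612607849/8589934592 = 6612607849/1073741824.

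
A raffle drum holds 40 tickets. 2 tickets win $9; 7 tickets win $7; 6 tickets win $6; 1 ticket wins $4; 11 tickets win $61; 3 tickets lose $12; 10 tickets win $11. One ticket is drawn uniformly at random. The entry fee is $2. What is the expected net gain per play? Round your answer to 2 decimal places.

$19.30

E[payout] = (2/40)·9 + (7/40)·7 + (6/40)·6 + (1/40)·4 + (11/40)·61 + (3/40)·(-12) + (10/40)·11 = 213/10
Expected profit = 213/10 − 2 = 193/10 ≈ $19.30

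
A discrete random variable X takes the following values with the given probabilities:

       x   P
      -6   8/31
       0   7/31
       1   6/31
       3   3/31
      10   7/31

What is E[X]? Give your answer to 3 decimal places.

E[X] = (8/31)·(-6) + (7/31)·0 + (6/31)·1 + (3/31)·3 + (7/31)·10
     = 37/31 ≈ 1.194

1.194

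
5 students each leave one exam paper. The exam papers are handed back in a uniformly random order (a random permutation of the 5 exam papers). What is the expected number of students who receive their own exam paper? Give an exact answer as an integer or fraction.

1

Let Xᵢ = 1 if person i gets their own exam paper. For each i, P(Xᵢ=1) = 1/5.
By linearity of expectation, E[X₁+…+X_5] = 5·(1/5) = 1.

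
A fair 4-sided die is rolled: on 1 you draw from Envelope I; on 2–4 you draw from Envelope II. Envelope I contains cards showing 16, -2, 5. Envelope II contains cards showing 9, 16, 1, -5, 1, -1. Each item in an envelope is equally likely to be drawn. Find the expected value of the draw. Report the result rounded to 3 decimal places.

E[X | Envelope I] = (16 − 2 + 5)/3 = 19/3
E[X | Envelope II] = (9 + 16 + 1 − 5 + 1 − 1)/6 = 7/2
E[X] = (1/4)·19/3 + (3/4)·7/2 = 101/24 ≈ 4.208

4.208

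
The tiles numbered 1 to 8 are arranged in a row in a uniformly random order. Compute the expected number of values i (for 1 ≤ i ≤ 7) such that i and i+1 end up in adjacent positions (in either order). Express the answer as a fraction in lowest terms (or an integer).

For each i ∈ {1,…,7}, let Xᵢ = 1 if i and i+1 are adjacent. P(Xᵢ=1) = 2·(8−1)!/8! = 2/8.
By linearity, E[ΣXᵢ] = (7)·(2/8) = 7/4.

7/4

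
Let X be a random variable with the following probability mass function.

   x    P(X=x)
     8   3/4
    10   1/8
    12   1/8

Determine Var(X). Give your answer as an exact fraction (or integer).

31/16

E[X] = (3/4)·8 + (1/8)·10 + (1/8)·12 = 35/4
E[X²] = (3/4)·64 + (1/8)·100 + (1/8)·144 = 157/2
Var(X) = 157/2 − (35/4)² = 31/16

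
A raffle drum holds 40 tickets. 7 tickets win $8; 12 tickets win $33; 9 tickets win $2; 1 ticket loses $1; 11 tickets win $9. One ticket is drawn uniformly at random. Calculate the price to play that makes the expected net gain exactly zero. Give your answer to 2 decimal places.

E[payout] = (7/40)·8 + (12/40)·33 + (9/40)·2 + (1/40)·(-1) + (11/40)·9 = 71/5
Fair fee = E[payout] = 71/5 ≈ $14.20

$14.20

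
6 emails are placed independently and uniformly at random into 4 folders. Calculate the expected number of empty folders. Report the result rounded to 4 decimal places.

0.7119

Let Xⱼ=1 if folder j is empty. P(Xⱼ=1) = ((4-1)/4)^6 = 729/4096.
By linearity, E[#empty] = 4·729/4096 = 729/1024.
≈ 0.7119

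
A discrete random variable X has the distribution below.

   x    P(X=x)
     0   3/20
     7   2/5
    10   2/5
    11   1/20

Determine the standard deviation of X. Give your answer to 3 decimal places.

3.410

E[X] = 147/20, E[X²] = 1313/20
Var(X) = E[X²] − (E[X])² = 1313/20 − 21609/400 = 4651/400
SD(X) = √(4651/400) ≈ 3.410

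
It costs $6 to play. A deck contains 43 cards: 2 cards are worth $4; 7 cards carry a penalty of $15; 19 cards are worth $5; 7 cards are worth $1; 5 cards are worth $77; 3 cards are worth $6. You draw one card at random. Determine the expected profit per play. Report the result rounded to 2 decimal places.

$3.49

E[payout] = (2/43)·4 + (7/43)·(-15) + (19/43)·5 + (7/43)·1 + (5/43)·77 + (3/43)·6 = 408/43
Expected profit = 408/43 − 6 = 150/43 ≈ $3.49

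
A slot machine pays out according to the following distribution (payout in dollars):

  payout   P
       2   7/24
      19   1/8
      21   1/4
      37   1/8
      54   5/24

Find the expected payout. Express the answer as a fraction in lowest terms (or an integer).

289/12 dollars

E[X] = (7/24)·2 + (1/8)·19 + (1/4)·21 + (1/8)·37 + (5/24)·54
     = 289/12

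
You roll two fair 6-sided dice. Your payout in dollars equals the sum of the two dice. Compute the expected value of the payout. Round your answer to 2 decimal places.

Distribution of the sum of the two dice: 2 w.p. 1/36, 3 w.p. 1/18, 4 w.p. 1/12, 5 w.p. 1/9, 6 w.p. 5/36, 7 w.p. 1/6, …
E[payout] = (1/36)·2 + (1/18)·3 + (1/12)·4 + (1/9)·5 + (5/36)·6 + (1/6)·7 + (5/36)·8 + (1/9)·9 + (1/12)·10 + (1/18)·11 + (1/36)·12 = 7
≈ $7.00

$7.00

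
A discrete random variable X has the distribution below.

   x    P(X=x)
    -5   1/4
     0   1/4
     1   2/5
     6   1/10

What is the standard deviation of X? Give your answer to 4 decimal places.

3.1918

E[X] = -1/4, E[X²] = 41/4
Var(X) = E[X²] − (E[X])² = 41/4 − 1/16 = 163/16
SD(X) = √(163/16) ≈ 3.1918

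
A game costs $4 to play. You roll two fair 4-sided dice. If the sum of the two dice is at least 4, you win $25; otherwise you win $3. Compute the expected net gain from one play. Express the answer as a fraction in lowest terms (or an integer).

E[payout] = (3/16)·3 + (13/16)·25 = 167/8
Expected profit = 167/8 − 4 = 135/8

135/8 dollars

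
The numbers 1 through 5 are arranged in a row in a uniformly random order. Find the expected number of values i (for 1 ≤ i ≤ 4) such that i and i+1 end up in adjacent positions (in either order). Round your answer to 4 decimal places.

For each i ∈ {1,…,4}, let Xᵢ = 1 if i and i+1 are adjacent. P(Xᵢ=1) = 2·(5−1)!/5! = 2/5.
By linearity, E[ΣXᵢ] = (4)·(2/5) = 8/5.
≈ 1.6000

1.6000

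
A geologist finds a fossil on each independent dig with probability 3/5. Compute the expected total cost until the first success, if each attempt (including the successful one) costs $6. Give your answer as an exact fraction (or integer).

E[#attempts] = 1/p = 5/3; E[cost] = 6·5/3 = 10.

$10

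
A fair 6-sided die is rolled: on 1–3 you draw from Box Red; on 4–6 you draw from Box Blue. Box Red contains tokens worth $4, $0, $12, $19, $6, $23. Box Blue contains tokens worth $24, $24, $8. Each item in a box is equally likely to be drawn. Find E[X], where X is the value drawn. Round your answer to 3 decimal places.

E[X | Box Red] = (4 + 0 + 12 + 19 + 6 + 23)/6 = 32/3
E[X | Box Blue] = (24 + 24 + 8)/3 = 56/3
E[X] = (1/2)·32/3 + (1/2)·56/3 = 44/3 ≈ 14.667

$14.667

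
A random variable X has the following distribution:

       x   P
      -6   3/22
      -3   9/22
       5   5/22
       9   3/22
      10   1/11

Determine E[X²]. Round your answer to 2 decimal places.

E[X²] = (3/22)·36 + (9/22)·9 + (5/22)·25 + (3/22)·81 + (1/11)·100
     = 757/22 ≈ 34.41

34.41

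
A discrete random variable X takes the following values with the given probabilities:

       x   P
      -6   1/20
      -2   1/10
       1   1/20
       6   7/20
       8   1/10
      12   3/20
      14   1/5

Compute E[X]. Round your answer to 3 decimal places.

7.050

E[X] = (1/20)·(-6) + (1/10)·(-2) + (1/20)·1 + (7/20)·6 + (1/10)·8 + (3/20)·12 + (1/5)·14
     = 141/20 ≈ 7.050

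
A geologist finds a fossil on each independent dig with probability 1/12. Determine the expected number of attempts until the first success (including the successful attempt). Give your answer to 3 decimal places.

12.000

For a geometric distribution, E[trials] = 1/p = 1/(1/12) = 12.
≈ 12.000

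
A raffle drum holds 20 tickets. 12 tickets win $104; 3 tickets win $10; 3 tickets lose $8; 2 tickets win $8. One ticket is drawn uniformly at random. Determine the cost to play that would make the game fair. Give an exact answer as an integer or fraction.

E[payout] = (12/20)·104 + (3/20)·10 + (3/20)·(-8) + (2/20)·8 = 127/2
Fair fee = E[payout] = 127/2

127/2 dollars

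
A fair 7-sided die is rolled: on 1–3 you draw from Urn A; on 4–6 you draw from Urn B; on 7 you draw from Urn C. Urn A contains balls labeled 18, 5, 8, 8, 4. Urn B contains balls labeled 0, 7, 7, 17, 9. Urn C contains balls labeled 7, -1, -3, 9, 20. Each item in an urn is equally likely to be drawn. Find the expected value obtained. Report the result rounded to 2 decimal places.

E[X | Urn A] = (18 + 5 + 8 + 8 + 4)/5 = 43/5
E[X | Urn B] = (0 + 7 + 7 + 17 + 9)/5 = 8
E[X | Urn C] = (7 − 1 − 3 + 9 + 20)/5 = 32/5
E[X] = (3/7)·43/5 + (3/7)·8 + (1/7)·32/5 = 281/35 ≈ 8.03

8.03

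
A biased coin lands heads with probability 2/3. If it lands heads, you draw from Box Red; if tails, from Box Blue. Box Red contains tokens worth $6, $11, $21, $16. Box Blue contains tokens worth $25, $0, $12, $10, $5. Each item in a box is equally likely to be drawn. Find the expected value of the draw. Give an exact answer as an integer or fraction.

187/15 dollars

E[X | Box Red] = (6 + 11 + 21 + 16)/4 = 27/2
E[X | Box Blue] = (25 + 0 + 12 + 10 + 5)/5 = 52/5
E[X] = (2/3)·27/2 + (1/3)·52/5 = 187/15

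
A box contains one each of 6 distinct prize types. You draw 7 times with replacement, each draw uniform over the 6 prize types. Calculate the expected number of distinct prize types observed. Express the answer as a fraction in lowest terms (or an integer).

201811/46656

Let Xⱼ=1 if type j appears at least once. P(Xⱼ=1) = 1 − ((6−1)/6)^7 = 201811/279936.
E[#distinct] = 6·201811/279936 = 201811/46656.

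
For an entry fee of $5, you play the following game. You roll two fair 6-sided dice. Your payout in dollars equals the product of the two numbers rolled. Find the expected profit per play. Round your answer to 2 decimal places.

$7.25

Distribution of the product of the two numbers rolled: 1 w.p. 1/36, 2 w.p. 1/18, 3 w.p. 1/18, 4 w.p. 1/12, 5 w.p. 1/18, 6 w.p. 1/9, …
E[payout] = (1/36)·1 + (1/18)·2 + (1/18)·3 + (1/12)·4 + (1/18)·5 + (1/9)·6 + (1/18)·8 + (1/36)·9 + (1/18)·10 + (1/9)·12 + (1/18)·15 + (1/36)·16 + (1/18)·18 + (1/18)·20 + (1/18)·24 + (1/36)·25 + (1/18)·30 + (1/36)·36 = 49/4
Expected profit = 49/4 − 5 = 29/4 ≈ $7.25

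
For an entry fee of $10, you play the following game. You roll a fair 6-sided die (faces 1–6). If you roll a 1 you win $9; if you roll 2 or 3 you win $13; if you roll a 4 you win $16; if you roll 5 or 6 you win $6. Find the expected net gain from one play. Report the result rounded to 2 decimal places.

$0.50

E[payout] = (1/3)·6 + (1/6)·9 + (1/3)·13 + (1/6)·16 = 21/2
Expected profit = 21/2 − 10 = 1/2 ≈ $0.50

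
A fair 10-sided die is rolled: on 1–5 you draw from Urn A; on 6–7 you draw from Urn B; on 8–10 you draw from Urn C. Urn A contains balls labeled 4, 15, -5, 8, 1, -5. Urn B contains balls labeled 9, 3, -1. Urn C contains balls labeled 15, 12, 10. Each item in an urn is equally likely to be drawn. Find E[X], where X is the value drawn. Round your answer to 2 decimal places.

E[X | Urn A] = (4 + 15 − 5 + 8 + 1 − 5)/6 = 3
E[X | Urn B] = (9 + 3 − 1)/3 = 11/3
E[X | Urn C] = (15 + 12 + 10)/3 = 37/3
E[X] = (1/2)·3 + (1/5)·11/3 + (3/10)·37/3 = 89/15 ≈ 5.93

5.93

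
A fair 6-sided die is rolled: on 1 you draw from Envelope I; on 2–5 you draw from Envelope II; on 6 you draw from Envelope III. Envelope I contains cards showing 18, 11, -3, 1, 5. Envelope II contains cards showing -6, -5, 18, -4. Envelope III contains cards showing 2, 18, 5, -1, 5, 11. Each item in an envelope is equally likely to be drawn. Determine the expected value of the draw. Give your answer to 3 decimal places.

E[X | Envelope I] = (18 + 11 − 3 + 1 + 5)/5 = 32/5
E[X | Envelope II] = (-6 − 5 + 18 − 4)/4 = 3/4
E[X | Envelope III] = (2 + 18 + 5 − 1 + 5 + 11)/6 = 20/3
E[X] = (1/6)·32/5 + (2/3)·3/4 + (1/6)·20/3 = 241/90 ≈ 2.678

2.678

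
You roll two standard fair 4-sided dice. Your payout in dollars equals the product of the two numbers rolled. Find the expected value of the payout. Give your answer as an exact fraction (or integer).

25/4 dollars

Distribution of the product of the two numbers rolled: 1 w.p. 1/16, 2 w.p. 1/8, 3 w.p. 1/8, 4 w.p. 3/16, 6 w.p. 1/8, 8 w.p. 1/8, …
E[payout] = (1/16)·1 + (1/8)·2 + (1/8)·3 + (3/16)·4 + (1/8)·6 + (1/8)·8 + (1/16)·9 + (1/8)·12 + (1/16)·16 = 25/4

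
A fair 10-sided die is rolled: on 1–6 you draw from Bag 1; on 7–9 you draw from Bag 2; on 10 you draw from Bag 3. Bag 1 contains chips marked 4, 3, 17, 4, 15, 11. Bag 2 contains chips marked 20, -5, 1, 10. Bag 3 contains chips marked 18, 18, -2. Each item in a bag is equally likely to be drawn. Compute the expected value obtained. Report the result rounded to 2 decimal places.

E[X | Bag 1] = (4 + 3 + 17 + 4 + 15 + 11)/6 = 9
E[X | Bag 2] = (20 − 5 + 1 + 10)/4 = 13/2
E[X | Bag 3] = (18 + 18 − 2)/3 = 34/3
E[X] = (3/5)·9 + (3/10)·13/2 + (1/10)·34/3 = 509/60 ≈ 8.48

8.48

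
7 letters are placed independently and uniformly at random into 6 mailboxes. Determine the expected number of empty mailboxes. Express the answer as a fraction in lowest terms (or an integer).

Let Xⱼ=1 if mailbox j is empty. P(Xⱼ=1) = ((6-1)/6)^7 = 78125/279936.
By linearity, E[#empty] = 6·78125/279936 = 78125/46656.

78125/46656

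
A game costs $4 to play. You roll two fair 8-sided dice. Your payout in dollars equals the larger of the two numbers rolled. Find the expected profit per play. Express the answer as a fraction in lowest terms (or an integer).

29/16 dollars

Distribution of the larger of the two numbers rolled: 1 w.p. 1/64, 2 w.p. 3/64, 3 w.p. 5/64, 4 w.p. 7/64, 5 w.p. 9/64, 6 w.p. 11/64, …
E[payout] = (1/64)·1 + (3/64)·2 + (5/64)·3 + (7/64)·4 + (9/64)·5 + (11/64)·6 + (13/64)·7 + (15/64)·8 = 93/16
Expected profit = 93/16 − 4 = 29/16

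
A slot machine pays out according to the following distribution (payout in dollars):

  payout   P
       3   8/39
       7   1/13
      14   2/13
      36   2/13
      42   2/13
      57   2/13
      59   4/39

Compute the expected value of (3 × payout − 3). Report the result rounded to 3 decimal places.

E[3x-3] = (8/39)·6 + (1/13)·18 + (2/13)·39 + (2/13)·105 + (2/13)·123 + (2/13)·168 + (4/39)·174
     = 1136/13 ≈ 87.385

87.385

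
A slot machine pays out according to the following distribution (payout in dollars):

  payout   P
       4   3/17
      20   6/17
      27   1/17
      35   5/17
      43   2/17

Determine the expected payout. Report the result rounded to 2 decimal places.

$24.71

E[X] = (3/17)·4 + (6/17)·20 + (1/17)·27 + (5/17)·35 + (2/17)·43
     = 420/17 ≈ 24.71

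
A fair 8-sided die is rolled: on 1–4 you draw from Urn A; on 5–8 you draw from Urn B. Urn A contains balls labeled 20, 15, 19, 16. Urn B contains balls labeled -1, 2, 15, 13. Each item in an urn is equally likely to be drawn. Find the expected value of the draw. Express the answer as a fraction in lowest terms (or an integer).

99/8

E[X | Urn A] = (20 + 15 + 19 + 16)/4 = 35/2
E[X | Urn B] = (-1 + 2 + 15 + 13)/4 = 29/4
E[X] = (1/2)·35/2 + (1/2)·29/4 = 99/8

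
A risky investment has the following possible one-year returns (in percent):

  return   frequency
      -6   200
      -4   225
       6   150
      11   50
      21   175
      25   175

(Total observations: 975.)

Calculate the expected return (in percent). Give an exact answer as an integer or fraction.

Total = 975, so P(return=-6) = 200/975, etc.
E[X] = (8/39)·(-6) + (3/13)·(-4) + (2/13)·6 + (2/39)·11 + (7/39)·21 + (7/39)·25
     = 296/39

296/39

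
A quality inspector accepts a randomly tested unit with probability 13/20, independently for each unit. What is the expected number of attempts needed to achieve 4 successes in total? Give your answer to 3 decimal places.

6.154

By linearity (sum of 4 independent geometric waits), E[trials] = 4/p = 4/(13/20) = 80/13.
≈ 6.154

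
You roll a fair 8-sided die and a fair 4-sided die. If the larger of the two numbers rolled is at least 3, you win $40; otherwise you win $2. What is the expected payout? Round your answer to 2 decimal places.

$35.25

E[payout] = (1/8)·2 + (7/8)·40 = 141/4
≈ $35.25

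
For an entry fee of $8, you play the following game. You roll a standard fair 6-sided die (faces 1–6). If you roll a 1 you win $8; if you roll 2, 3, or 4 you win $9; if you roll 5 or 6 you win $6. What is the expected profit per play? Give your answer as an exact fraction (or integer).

-1/6 dollars

E[payout] = (1/3)·6 + (1/6)·8 + (1/2)·9 = 47/6
Expected profit = 47/6 − 8 = -1/6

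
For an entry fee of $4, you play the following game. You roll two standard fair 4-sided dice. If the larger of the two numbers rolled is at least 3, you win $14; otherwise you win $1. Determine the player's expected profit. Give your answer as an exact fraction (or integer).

27/4 dollars

E[payout] = (1/4)·1 + (3/4)·14 = 43/4
Expected profit = 43/4 − 4 = 27/4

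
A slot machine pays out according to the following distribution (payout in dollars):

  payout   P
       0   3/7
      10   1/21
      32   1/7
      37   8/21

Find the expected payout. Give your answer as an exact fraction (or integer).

E[X] = (3/7)·0 + (1/21)·10 + (1/7)·32 + (8/21)·37
     = 134/7

134/7 dollars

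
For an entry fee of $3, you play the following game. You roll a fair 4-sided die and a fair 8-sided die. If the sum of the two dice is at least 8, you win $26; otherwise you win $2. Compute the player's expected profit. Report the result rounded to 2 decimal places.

$9.50

E[payout] = (9/16)·2 + (7/16)·26 = 25/2
Expected profit = 25/2 − 3 = 19/2 ≈ $9.50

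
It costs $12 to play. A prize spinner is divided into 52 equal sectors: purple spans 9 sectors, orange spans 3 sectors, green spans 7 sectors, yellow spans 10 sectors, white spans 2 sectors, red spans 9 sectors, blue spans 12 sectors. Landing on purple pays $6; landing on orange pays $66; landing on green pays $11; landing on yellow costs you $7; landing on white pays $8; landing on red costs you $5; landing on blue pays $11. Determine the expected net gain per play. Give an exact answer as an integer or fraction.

-131/26 dollars

E[payout] = (9/52)·6 + (3/52)·66 + (7/52)·11 + (10/52)·(-7) + (2/52)·8 + (9/52)·(-5) + (12/52)·11 = 181/26
Expected profit = 181/26 − 12 = -131/26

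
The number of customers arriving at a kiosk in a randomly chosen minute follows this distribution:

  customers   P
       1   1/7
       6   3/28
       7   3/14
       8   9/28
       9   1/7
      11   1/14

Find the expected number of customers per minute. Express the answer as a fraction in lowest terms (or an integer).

E[X] = (1/7)·1 + (3/28)·6 + (3/14)·7 + (9/28)·8 + (1/7)·9 + (1/14)·11
     = 97/14

97/14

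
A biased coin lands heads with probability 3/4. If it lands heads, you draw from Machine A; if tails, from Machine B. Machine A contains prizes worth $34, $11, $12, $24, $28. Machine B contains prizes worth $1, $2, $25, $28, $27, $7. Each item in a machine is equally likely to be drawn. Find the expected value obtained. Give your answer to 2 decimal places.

$20.10

E[X | Machine A] = (34 + 11 + 12 + 24 + 28)/5 = 109/5
E[X | Machine B] = (1 + 2 + 25 + 28 + 27 + 7)/6 = 15
E[X] = (3/4)·109/5 + (1/4)·15 = 201/10 ≈ 20.10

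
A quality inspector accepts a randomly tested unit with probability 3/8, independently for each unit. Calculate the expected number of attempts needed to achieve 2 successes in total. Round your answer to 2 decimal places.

By linearity (sum of 2 independent geometric waits), E[trials] = 2/p = 2/(3/8) = 16/3.
≈ 5.33

5.33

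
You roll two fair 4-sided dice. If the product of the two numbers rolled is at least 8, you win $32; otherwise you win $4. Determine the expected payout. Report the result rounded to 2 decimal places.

E[payout] = (5/8)·4 + (3/8)·32 = 29/2
≈ $14.50

$14.50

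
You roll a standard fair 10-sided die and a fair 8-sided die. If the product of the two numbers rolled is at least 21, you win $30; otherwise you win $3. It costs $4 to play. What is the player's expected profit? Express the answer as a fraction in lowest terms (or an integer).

473/40 dollars

E[payout] = (21/40)·3 + (19/40)·30 = 633/40
Expected profit = 633/40 − 4 = 473/40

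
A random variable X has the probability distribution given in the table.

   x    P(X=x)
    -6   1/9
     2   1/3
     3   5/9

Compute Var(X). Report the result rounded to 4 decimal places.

E[X] = (1/9)·(-6) + (1/3)·2 + (5/9)·3 = 5/3
E[X²] = (1/9)·36 + (1/3)·4 + (5/9)·9 = 31/3
Var(X) = 31/3 − (5/3)² = 68/9 ≈ 7.5556

7.5556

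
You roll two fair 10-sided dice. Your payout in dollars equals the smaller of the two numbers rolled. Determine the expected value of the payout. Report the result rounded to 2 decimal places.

Distribution of the smaller of the two numbers rolled: 1 w.p. 19/100, 2 w.p. 17/100, 3 w.p. 3/20, 4 w.p. 13/100, 5 w.p. 11/100, 6 w.p. 9/100, …
E[payout] = (19/100)·1 + (17/100)·2 + (3/20)·3 + (13/100)·4 + (11/100)·5 + (9/100)·6 + (7/100)·7 + (1/20)·8 + (3/100)·9 + (1/100)·10 = 77/20
≈ $3.85

$3.85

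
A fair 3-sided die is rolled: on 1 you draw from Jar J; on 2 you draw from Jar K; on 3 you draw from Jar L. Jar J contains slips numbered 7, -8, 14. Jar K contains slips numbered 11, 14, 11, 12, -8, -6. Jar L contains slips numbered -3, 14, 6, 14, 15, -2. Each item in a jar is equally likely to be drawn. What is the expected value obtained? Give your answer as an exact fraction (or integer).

52/9

E[X | Jar J] = (7 − 8 + 14)/3 = 13/3
E[X | Jar K] = (11 + 14 + 11 + 12 − 8 − 6)/6 = 17/3
E[X | Jar L] = (-3 + 14 + 6 + 14 + 15 − 2)/6 = 22/3
E[X] = (1/3)·13/3 + (1/3)·17/3 + (1/3)·22/3 = 52/9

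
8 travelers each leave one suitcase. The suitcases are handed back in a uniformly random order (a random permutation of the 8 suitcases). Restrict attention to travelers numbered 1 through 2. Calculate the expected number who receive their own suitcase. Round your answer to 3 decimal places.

Let Xᵢ = 1 if person i gets their own suitcase. For each i, P(Xᵢ=1) = 1/8.
By linearity of expectation, E[X₁+…+X_2] = 2·(1/8) = 1/4.
≈ 0.250

0.250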